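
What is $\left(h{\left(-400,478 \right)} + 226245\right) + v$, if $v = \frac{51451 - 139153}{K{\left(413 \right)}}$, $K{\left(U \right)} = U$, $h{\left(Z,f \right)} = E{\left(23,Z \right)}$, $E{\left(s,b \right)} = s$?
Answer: $\frac{93360982}{413} \approx 2.2606 \cdot 10^{5}$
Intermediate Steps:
$h{\left(Z,f \right)} = 23$
$v = - \frac{87702}{413}$ ($v = \frac{51451 - 139153}{413} = \left(-87702\right) \frac{1}{413} = - \frac{87702}{413} \approx -212.35$)
$\left(h{\left(-400,478 \right)} + 226245\right) + v = \left(23 + 226245\right) - \frac{87702}{413} = 226268 - \frac{87702}{413} = \frac{93360982}{413}$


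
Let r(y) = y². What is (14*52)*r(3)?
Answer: 6552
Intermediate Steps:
(14*52)*r(3) = (14*52)*3² = 728*9 = 6552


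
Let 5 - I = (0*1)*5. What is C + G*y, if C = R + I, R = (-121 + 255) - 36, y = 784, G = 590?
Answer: 462663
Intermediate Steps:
R = 98 (R = 134 - 36 = 98)
I = 5 (I = 5 - 0*1*5 = 5 - 0*5 = 5 - 1*0 = 5 + 0 = 5)
C = 103 (C = 98 + 5 = 103)
C + G*y = 103 + 590*784 = 103 + 462560 = 462663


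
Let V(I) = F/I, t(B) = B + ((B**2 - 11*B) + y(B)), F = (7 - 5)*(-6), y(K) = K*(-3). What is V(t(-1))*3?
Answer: -18/7 ≈ -2.5714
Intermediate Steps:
y(K) = -3*K
F = -12 (F = 2*(-6) = -12)
t(B) = B**2 - 13*B (t(B) = B + ((B**2 - 11*B) - 3*B) = B + (B**2 - 14*B) = B**2 - 13*B)
V(I) = -12/I
V(t(-1))*3 = -12*(-1/(-13 - 1))*3 = -12/((-1*(-14)))*3 = -12/14*3 = -12*1/14*3 = -6/7*3 = -18/7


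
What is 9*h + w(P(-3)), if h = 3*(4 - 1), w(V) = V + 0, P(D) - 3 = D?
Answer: 81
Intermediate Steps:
P(D) = 3 + D
w(V) = V
h = 9 (h = 3*3 = 9)
9*h + w(P(-3)) = 9*9 + (3 - 3) = 81 + 0 = 81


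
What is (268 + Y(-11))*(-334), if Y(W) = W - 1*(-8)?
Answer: -88510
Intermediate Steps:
Y(W) = 8 + W (Y(W) = W + 8 = 8 + W)
(268 + Y(-11))*(-334) = (268 + (8 - 11))*(-334) = (268 - 3)*(-334) = 265*(-334) = -88510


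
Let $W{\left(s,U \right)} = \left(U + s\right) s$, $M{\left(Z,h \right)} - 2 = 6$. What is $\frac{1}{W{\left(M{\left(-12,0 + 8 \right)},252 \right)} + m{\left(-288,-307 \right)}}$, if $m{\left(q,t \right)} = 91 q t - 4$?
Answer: $\frac{1}{8047932} \approx 1.2426 \cdot 10^{-7}$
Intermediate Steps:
$M{\left(Z,h \right)} = 8$ ($M{\left(Z,h \right)} = 2 + 6 = 8$)
$W{\left(s,U \right)} = s \left(U + s\right)$
$m{\left(q,t \right)} = -4 + 91 q t$ ($m{\left(q,t \right)} = 91 q t - 4 = -4 + 91 q t$)
$\frac{1}{W{\left(M{\left(-12,0 + 8 \right)},252 \right)} + m{\left(-288,-307 \right)}} = \frac{1}{8 \left(252 + 8\right) - \left(4 + 26208 \left(-307\right)\right)} = \frac{1}{8 \cdot 260 + \left(-4 + 8045856\right)} = \frac{1}{2080 + 8045852} = \frac{1}{8047932}$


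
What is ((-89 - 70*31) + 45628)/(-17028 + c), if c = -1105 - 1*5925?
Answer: -43369/24058 ≈ -1.8027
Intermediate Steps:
c = -7030 (c = -1105 - 5925 = -7030)
((-89 - 70*31) + 45628)/(-17028 + c) = ((-89 - 70*31) + 45628)/(-17028 - 7030) = ((-89 - 2170) + 45628)/(-24058) = (-2259 + 45628)*(-1/24058) = 43369*(-1/24058) = -43369/24058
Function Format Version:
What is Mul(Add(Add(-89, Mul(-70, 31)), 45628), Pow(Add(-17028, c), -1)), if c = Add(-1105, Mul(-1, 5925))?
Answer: Rational(-43369, 24058) ≈ -1.8027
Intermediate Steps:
c = -7030 (c = Add(-1105, -5925) = -7030)
Mul(Add(Add(-89, Mul(-70, 31)), 45628), Pow(Add(-17028, c), -1)) = Mul(Add(Add(-89, Mul(-70, 31)), 45628), Pow(Add(-17028, -7030), -1)) = Mul(Add(Add(-89, -2170), 45628), Pow(-24058, -1)) = Mul(Add(-2259, 45628), Rational(-1, 24058)) = Mul(43369, Rational(-1, 24058)) = Rational(-43369, 24058)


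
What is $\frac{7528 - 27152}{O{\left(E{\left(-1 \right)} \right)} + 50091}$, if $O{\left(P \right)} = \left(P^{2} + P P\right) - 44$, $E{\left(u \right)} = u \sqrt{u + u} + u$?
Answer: $\frac{19624 i}{- 50045 i + 4 \sqrt{2}} \approx -0.39213 + 4.4324 \cdot 10^{-5} i$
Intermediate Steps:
$E{\left(u \right)} = u + \sqrt{2} u^{\frac{3}{2}}$ ($E{\left(u \right)} = u \sqrt{2 u} + u = u \sqrt{2} \sqrt{u} + u = \sqrt{2} u^{\frac{3}{2}} + u = u + \sqrt{2} u^{\frac{3}{2}}$)
$O{\left(P \right)} = -44 + 2 P^{2}$ ($O{\left(P \right)} = \left(P^{2} + P^{2}\right) - 44 = 2 P^{2} - 44 = -44 + 2 P^{2}$)
$\frac{7528 - 27152}{O{\left(E{\left(-1 \right)} \right)} + 50091} = \frac{7528 - 27152}{\left(-44 + 2 \left(-1 + \sqrt{2} \left(-1\right)^{\frac{3}{2}}\right)^{2}\right) + 50091} = - \frac{19624}{\left(-44 + 2 \left(-1 + \sqrt{2} \left(- i\right)\right)^{2}\right) + 50091} = - \frac{19624}{\left(-44 + 2 \left(-1 - i \sqrt{2}\right)^{2}\right) + 50091} = - \frac{19624}{50047 + 2 \left(-1 - i \sqrt{2}\right)^{2}}$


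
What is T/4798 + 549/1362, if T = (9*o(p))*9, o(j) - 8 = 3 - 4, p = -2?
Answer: 283863/544573 ≈ 0.52126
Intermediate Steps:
o(j) = 7 (o(j) = 8 + (3 - 4) = 8 - 1 = 7)
T = 567 (T = (9*7)*9 = 63*9 = 567)
T/4798 + 549/1362 = 567/4798 + 549/1362 = 567*(1/4798) + 549*(1/1362) = 567/4798 + 183/454 = 283863/544573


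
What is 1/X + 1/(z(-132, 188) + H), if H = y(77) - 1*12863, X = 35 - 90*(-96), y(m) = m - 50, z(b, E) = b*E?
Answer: 28977/326631100 ≈ 8.8715e-5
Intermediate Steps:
z(b, E) = E*b
y(m) = -50 + m
X = 8675 (X = 35 + 8640 = 8675)
H = -12836 (H = (-50 + 77) - 1*12863 = 27 - 12863 = -12836)
1/X + 1/(z(-132, 188) + H) = 1/8675 + 1/(188*(-132) - 12836) = 1/8675 + 1/(-24816 - 12836) = 1/8675 + 1/(-37652) = 1/8675 - 1/37652 = 28977/326631100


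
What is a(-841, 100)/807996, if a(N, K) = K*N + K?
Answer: -1000/9619 ≈ -0.10396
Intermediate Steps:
a(N, K) = K + K*N
a(-841, 100)/807996 = (100*(1 - 841))/807996 = (100*(-840))*(1/807996) = -84000*1/807996 = -1000/9619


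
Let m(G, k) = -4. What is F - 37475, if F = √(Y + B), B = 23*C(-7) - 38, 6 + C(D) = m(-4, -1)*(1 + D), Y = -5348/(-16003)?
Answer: -37475 + 6*√2677157873/16003 ≈ -37456.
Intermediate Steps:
Y = 5348/16003 (Y = -5348*(-1/16003) = 5348/16003 ≈ 0.33419)
C(D) = -10 - 4*D (C(D) = -6 - 4*(1 + D) = -6 + (-4 - 4*D) = -10 - 4*D)
B = 376 (B = 23*(-10 - 4*(-7)) - 38 = 23*(-10 + 28) - 38 = 23*18 - 38 = 414 - 38 = 376)
F = 6*√2677157873/16003 (F = √(5348/16003 + 376) = √(6022476/16003) = 6*√2677157873/16003 ≈ 19.399)
F - 37475 = 6*√2677157873/16003 - 37475 = -37475 + 6*√2677157873/16003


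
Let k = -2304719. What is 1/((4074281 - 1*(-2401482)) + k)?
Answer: 1/4171044 ≈ 2.3975e-7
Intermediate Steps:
1/((4074281 - 1*(-2401482)) + k) = 1/((4074281 - 1*(-2401482)) - 2304719) = 1/((4074281 + 2401482) - 2304719) = 1/(6475763 - 2304719) = 1/4171044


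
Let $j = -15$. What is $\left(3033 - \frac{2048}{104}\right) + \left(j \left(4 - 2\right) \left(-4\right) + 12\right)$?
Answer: $\frac{40889}{13} \approx 3145.3$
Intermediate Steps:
$\left(3033 - \frac{2048}{104}\right) + \left(j \left(4 - 2\right) \left(-4\right) + 12\right) = \left(3033 - \frac{2048}{104}\right) - \left(-12 + 15 \left(4 - 2\right) \left(-4\right)\right) = \left(3033 - \frac{256}{13}\right) - \left(-12 + 15 \cdot 2 \left(-4\right)\right) = \left(3033 - \frac{256}{13}\right) + \left(\left(-15\right) \left(-8\right) + 12\right) = \frac{39173}{13} + \left(120 + 12\right) = \frac{39173}{13} + 132 = \frac{40889}{13}$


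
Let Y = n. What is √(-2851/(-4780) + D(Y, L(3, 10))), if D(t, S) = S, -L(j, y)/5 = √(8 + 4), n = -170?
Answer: √(3406945 - 57121000*√3)/2390 ≈ 4.0895*I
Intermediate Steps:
Y = -170
L(j, y) = -10*√3 (L(j, y) = -5*√(8 + 4) = -10*√3)
√(-2851/(-4780) + D(Y, L(3, 10))) = √(-2851/(-4780) - 10*√3) = √(-2851*(-1/4780) - 10*√3) = √(2851/4780 - 10*√3)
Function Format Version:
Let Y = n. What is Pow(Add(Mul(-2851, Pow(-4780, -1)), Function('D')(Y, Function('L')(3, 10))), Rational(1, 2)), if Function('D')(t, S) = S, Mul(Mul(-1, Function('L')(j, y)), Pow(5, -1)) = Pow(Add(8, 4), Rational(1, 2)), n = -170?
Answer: Mul(Rational(1, 2390), Pow(Add(3406945, Mul(-57121000, Pow(3, Rational(1, 2)))), Rational(1, 2))) ≈ Mul(4.0895, I)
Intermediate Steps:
Y = -170
Function('L')(j, y) = Mul(-10, Pow(3, Rational(1, 2))) (Function('L')(j, y) = Mul(-5, Pow(Add(8, 4), Rational(1, 2))) = Mul(-5, Pow(12, Rational(1, 2))) = Mul(-5, Mul(2, Pow(3, Rational(1, 2)))) = Mul(-10, Pow(3, Rational(1, 2))))
Pow(Add(Mul(-2851, Pow(-4780, -1)), Function('D')(Y, Function('L')(3, 10))), Rational(1, 2)) = Pow(Add(Mul(-2851, Pow(-4780, -1)), Mul(-10, Pow(3, Rational(1, 2)))), Rational(1, 2)) = Pow(Add(Mul(-2851, Rational(-1, 4780)), Mul(-10, Pow(3, Rational(1, 2)))), Rational(1, 2)) = Pow(Add(Rational(2851, 4780), Mul(-10, Pow(3, Rational(1, 2)))), Rational(1, 2))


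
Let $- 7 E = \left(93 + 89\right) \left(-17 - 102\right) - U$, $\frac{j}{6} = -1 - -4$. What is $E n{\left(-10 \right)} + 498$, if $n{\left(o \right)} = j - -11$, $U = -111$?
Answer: $\frac{628349}{7} \approx 89764.0$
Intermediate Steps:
$j = 18$ ($j = 6 \left(-1 - -4\right) = 6 \left(-1 + 4\right) = 6 \cdot 3 = 18$)
$E = \frac{21547}{7}$ ($E = - \frac{\left(93 + 89\right) \left(-17 - 102\right) - -111}{7} = - \frac{182 \left(-119\right) + 111}{7} = - \frac{-21658 + 111}{7} = \left(- \frac{1}{7}\right) \left(-21547\right) = \frac{21547}{7} \approx 3078.1$)
$n{\left(o \right)} = 29$ ($n{\left(o \right)} = 18 - -11 = 18 + 11 = 29$)
$E n{\left(-10 \right)} + 498 = \frac{21547}{7} \cdot 29 + 498 = \frac{624863}{7} + 498 = \frac{628349}{7}$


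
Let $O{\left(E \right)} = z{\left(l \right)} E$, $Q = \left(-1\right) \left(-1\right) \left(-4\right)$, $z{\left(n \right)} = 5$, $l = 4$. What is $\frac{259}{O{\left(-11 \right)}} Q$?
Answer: $\frac{1036}{55} \approx 18.836$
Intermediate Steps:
$Q = -4$ ($Q = 1 \left(-4\right) = -4$)
$O{\left(E \right)} = 5 E$
$\frac{259}{O{\left(-11 \right)}} Q = \frac{259}{5 \left(-11\right)} \left(-4\right) = \frac{259}{-55} \left(-4\right) = 259 \left(- \frac{1}{55}\right) \left(-4\right) = \left(- \frac{259}{55}\right) \left(-4\right) = \frac{1036}{55}$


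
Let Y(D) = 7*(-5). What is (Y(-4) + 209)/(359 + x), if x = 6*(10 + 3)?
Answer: 174/437 ≈ 0.39817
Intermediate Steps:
Y(D) = -35
x = 78 (x = 6*13 = 78)
(Y(-4) + 209)/(359 + x) = (-35 + 209)/(359 + 78) = 174/437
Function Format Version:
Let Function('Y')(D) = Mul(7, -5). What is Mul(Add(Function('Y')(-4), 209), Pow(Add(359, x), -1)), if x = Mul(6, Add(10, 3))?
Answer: Rational(174, 437) ≈ 0.39817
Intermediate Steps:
Function('Y')(D) = -35
x = 78 (x = Mul(6, 13) = 78)
Mul(Add(Function('Y')(-4), 209), Pow(Add(359, x), -1)) = Mul(Add(-35, 209), Pow(Add(359, 78), -1)) = Mul(174, Pow(437, -1)) = Mul(174, Rational(1, 437)) = Rational(174, 437)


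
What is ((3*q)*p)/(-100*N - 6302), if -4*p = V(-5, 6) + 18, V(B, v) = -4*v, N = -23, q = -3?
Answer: 9/2668 ≈ 0.0033733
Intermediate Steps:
p = 3/2 (p = -(-4*6 + 18)/4 = -(-24 + 18)/4 = -1/4*(-6) = 3/2 ≈ 1.5000)
((3*q)*p)/(-100*N - 6302) = ((3*(-3))*(3/2))/(-100*(-23) - 6302) = (-9*3/2)/(2300 - 6302) = -27/2/(-4002) = -27/2*(-1/4002) = 9/2668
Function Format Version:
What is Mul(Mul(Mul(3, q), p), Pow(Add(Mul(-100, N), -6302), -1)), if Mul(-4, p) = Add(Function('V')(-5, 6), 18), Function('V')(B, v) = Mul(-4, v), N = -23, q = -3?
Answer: Rational(9, 2668) ≈ 0.0033733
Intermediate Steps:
p = Rational(3, 2) (p = Mul(Rational(-1, 4), Add(Mul(-4, 6), 18)) = Mul(Rational(-1, 4), Add(-24, 18)) = Mul(Rational(-1, 4), -6) = Rational(3, 2) ≈ 1.5000)
Mul(Mul(Mul(3, q), p), Pow(Add(Mul(-100, N), -6302), -1)) = Mul(Mul(Mul(3, -3), Rational(3, 2)), Pow(Add(Mul(-100, -23), -6302), -1)) = Mul(Mul(-9, Rational(3, 2)), Pow(Add(2300, -6302), -1)) = Mul(Rational(-27, 2), Pow(-4002, -1)) = Mul(Rational(-27, 2), Rational(-1, 4002)) = Rational(9, 2668)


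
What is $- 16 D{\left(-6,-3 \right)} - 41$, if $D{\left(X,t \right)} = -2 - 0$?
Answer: $-9$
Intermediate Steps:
$D{\left(X,t \right)} = -2$ ($D{\left(X,t \right)} = -2 + 0 = -2$)
$- 16 D{\left(-6,-3 \right)} - 41 = \left(-16\right) \left(-2\right) - 41 = 32 - 41 = -9$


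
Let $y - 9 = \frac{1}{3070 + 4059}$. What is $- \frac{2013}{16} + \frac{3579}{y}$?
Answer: $\frac{139538475}{513296} \approx 271.85$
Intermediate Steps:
$y = \frac{64162}{7129}$ ($y = 9 + \frac{1}{3070 + 4059} = 9 + \frac{1}{7129} = \frac{64162}{7129} \approx 9.0001$)
$- \frac{2013}{16} + \frac{3579}{y} = - \frac{2013}{16} + \frac{3579}{\frac{64162}{7129}} = \left(-2013\right) \frac{1}{16} + 3579 \cdot \frac{7129}{64162} = - \frac{2013}{16} + \frac{25514691}{64162} = \frac{139538475}{513296}$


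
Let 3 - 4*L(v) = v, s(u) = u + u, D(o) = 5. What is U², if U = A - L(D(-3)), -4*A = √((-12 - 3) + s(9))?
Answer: (2 - √3)²/16 ≈ 0.0044873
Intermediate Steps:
s(u) = 2*u
L(v) = ¾ - v/4
A = -√3/4 (A = -√((-12 - 3) + 2*9)/4 = -√(-15 + 18)/4 = -√3/4 ≈ -0.43301)
U = ½ - √3/4 (U = -√3/4 - (¾ - ¼*5) = -√3/4 - (¾ - 5/4) = -√3/4 - 1*(-½) = -√3/4 + ½ = ½ - √3/4 ≈ 0.066987)
U² = (½ - √3/4)²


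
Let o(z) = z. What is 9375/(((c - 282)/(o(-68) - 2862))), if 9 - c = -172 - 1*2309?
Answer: -4578125/368 ≈ -12441.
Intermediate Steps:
c = 2490 (c = 9 - (-172 - 1*2309) = 9 - (-172 - 2309) = 9 - 1*(-2481) = 9 + 2481 = 2490)
9375/(((c - 282)/(o(-68) - 2862))) = 9375/(((2490 - 282)/(-68 - 2862))) = 9375/((2208/(-2930))) = 9375/((2208*(-1/2930))) = 9375/(-1104/1465) = 9375*(-1465/1104) = -4578125/368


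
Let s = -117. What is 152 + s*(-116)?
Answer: 13724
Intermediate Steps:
152 + s*(-116) = 152 - 117*(-116) = 152 + 13572 = 13724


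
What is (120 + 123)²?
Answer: 59049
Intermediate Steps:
(120 + 123)² = 243² = 59049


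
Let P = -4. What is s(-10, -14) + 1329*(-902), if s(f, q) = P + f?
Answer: -1198772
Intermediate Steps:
s(f, q) = -4 + f
s(-10, -14) + 1329*(-902) = (-4 - 10) + 1329*(-902) = -14 - 1198758 = -1198772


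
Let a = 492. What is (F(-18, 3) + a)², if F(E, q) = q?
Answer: 245025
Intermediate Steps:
(F(-18, 3) + a)² = (3 + 492)² = 495² = 245025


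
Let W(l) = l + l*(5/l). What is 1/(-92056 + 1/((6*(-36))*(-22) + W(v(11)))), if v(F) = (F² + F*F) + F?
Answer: -5010/461200559 ≈ -1.0863e-5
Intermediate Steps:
v(F) = F + 2*F² (v(F) = (F² + F²) + F = 2*F² + F = F + 2*F²)
W(l) = 5 + l (W(l) = l + 5 = 5 + l)
1/(-92056 + 1/((6*(-36))*(-22) + W(v(11)))) = 1/(-92056 + 1/((6*(-36))*(-22) + (5 + 11*(1 + 2*11)))) = 1/(-92056 + 1/(-216*(-22) + (5 + 11*(1 + 22)))) = 1/(-92056 + 1/(4752 + (5 + 11*23))) = 1/(-92056 + 1/(4752 + (5 + 253))) = 1/(-92056 + 1/(4752 + 258)) = 1/(-92056 + 1/5010) = 1/(-461200559/5010) = -5010/461200559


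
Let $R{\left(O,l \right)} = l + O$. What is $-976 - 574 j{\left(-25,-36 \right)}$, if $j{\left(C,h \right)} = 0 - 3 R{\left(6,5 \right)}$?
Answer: $17966$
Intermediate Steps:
$R{\left(O,l \right)} = O + l$
$j{\left(C,h \right)} = -33$ ($j{\left(C,h \right)} = 0 - 3 \left(6 + 5\right) = 0 - 33 = -33$)
$-976 - 574 j{\left(-25,-36 \right)} = -976 - -18942 = -976 + 18942 = 17966$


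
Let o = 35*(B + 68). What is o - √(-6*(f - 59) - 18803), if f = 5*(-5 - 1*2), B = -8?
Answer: 2100 - I*√18239 ≈ 2100.0 - 135.05*I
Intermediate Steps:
o = 2100 (o = 35*(-8 + 68) = 35*60 = 2100)
f = -35 (f = 5*(-5 - 2) = 5*(-7) = -35)
o - √(-6*(f - 59) - 18803) = 2100 - √(-6*(-35 - 59) - 18803) = 2100 - √(-6*(-94) - 18803) = 2100 - √(564 - 18803) = 2100 - √(-18239) = 2100 - I*√18239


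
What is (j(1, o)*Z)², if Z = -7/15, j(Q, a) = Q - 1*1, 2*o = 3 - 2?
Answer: 0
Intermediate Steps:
o = ½ (o = (3 - 2)/2 = (½)*1 = ½ ≈ 0.50000)
j(Q, a) = -1 + Q (j(Q, a) = Q - 1 = -1 + Q)
Z = -7/15 (Z = -7*1/15 = -7/15 ≈ -0.46667)
(j(1, o)*Z)² = ((-1 + 1)*(-7/15))² = (0*(-7/15))² = 0² = 0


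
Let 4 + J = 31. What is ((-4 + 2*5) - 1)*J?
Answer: 135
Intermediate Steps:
J = 27 (J = -4 + 31 = 27)
((-4 + 2*5) - 1)*J = ((-4 + 2*5) - 1)*27 = ((-4 + 10) - 1)*27 = (6 - 1)*27 = 5*27 = 135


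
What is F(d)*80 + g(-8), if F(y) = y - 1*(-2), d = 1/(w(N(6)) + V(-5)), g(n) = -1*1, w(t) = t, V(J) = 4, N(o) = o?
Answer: 167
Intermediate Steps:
g(n) = -1
d = ⅒ (d = 1/(6 + 4) = 1/10 = ⅒ ≈ 0.10000)
F(y) = 2 + y (F(y) = y + 2 = 2 + y)
F(d)*80 + g(-8) = (2 + ⅒)*80 - 1 = (21/10)*80 - 1 = 168 - 1 = 167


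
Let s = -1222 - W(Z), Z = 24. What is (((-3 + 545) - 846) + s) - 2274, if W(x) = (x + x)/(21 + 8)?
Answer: -110248/29 ≈ -3801.7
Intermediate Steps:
W(x) = 2*x/29 (W(x) = (2*x)/29 = (2*x)*(1/29) = 2*x/29)
s = -35486/29 (s = -1222 - 2*24/29 = -1222 - 1*48/29 = -1222 - 48/29 = -35486/29 ≈ -1223.7)
(((-3 + 545) - 846) + s) - 2274 = (((-3 + 545) - 846) - 35486/29) - 2274 = ((542 - 846) - 35486/29) - 2274 = (-304 - 35486/29) - 2274 = -44302/29 - 2274 = -110248/29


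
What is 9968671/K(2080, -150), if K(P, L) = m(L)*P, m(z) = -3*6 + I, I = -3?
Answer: -9968671/43680 ≈ -228.22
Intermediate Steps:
m(z) = -21 (m(z) = -3*6 - 3 = -18 - 3 = -21)
K(P, L) = -21*P
9968671/K(2080, -150) = 9968671/((-21*2080)) = 9968671/(-43680) = 9968671*(-1/43680) = -9968671/43680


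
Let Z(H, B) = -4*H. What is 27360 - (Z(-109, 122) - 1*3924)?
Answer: 30848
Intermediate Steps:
27360 - (Z(-109, 122) - 1*3924) = 27360 - (-4*(-109) - 1*3924) = 27360 - (436 - 3924) = 27360 - 1*(-3488) = 27360 + 3488 = 30848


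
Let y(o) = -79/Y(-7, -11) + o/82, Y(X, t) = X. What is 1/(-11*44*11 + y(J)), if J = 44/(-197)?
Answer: -56539/300375707 ≈ -0.00018823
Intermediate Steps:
J = -44/197 (J = 44*(-1/197) = -44/197 ≈ -0.22335)
y(o) = 79/7 + o/82 (y(o) = -79/(-7) + o/82 = -79*(-⅐) + o*(1/82) = 79/7 + o/82)
1/(-11*44*11 + y(J)) = 1/(-11*44*11 + (79/7 + (1/82)*(-44/197))) = 1/(-484*11 + (79/7 - 22/8077)) = 1/(-5324 + 637929/56539) = 1/(-300375707/56539) = -56539/300375707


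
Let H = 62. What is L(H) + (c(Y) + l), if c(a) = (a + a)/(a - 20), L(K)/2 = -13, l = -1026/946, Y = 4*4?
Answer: -16595/473 ≈ -35.085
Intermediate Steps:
Y = 16
l = -513/473 (l = -1026*1/946 = -513/473 ≈ -1.0846)
L(K) = -26 (L(K) = 2*(-13) = -26)
c(a) = 2*a/(-20 + a) (c(a) = (2*a)/(-20 + a) = 2*a/(-20 + a))
L(H) + (c(Y) + l) = -26 + (2*16/(-20 + 16) - 513/473) = -26 + (2*16/(-4) - 513/473) = -26 + (2*16*(-1/4) - 513/473) = -26 + (-8 - 513/473) = -26 - 4297/473 = -16595/473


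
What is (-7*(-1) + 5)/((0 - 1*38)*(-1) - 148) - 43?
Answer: -2371/55 ≈ -43.109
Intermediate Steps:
(-7*(-1) + 5)/((0 - 1*38)*(-1) - 148) - 43 = (7 + 5)/((0 - 38)*(-1) - 148) - 43 = 12/(-38*(-1) - 148) - 43 = 12/(38 - 148) - 43 = 12/(-110) - 43 = -1/110*12 - 43 = -6/55 - 43 = -2371/55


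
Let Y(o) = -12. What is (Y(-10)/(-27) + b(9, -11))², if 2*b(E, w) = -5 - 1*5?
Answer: 1681/81 ≈ 20.753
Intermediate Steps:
b(E, w) = -5 (b(E, w) = (-5 - 1*5)/2 = (-5 - 5)/2 = (½)*(-10) = -5)
(Y(-10)/(-27) + b(9, -11))² = (-12/(-27) - 5)² = (-12*(-1/27) - 5)² = (4/9 - 5)² = (-41/9)² = 1681/81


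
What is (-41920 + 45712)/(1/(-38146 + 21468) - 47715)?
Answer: -63242976/795790771 ≈ -0.079472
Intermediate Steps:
(-41920 + 45712)/(1/(-38146 + 21468) - 47715) = 3792/(1/(-16678) - 47715) = 3792/(-1/16678 - 47715) = 3792/(-795790771/16678) = 3792*(-16678/795790771) = -63242976/795790771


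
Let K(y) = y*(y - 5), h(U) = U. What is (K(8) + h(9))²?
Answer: 1089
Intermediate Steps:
K(y) = y*(-5 + y)
(K(8) + h(9))² = (8*(-5 + 8) + 9)² = (8*3 + 9)² = (24 + 9)² = 33² = 1089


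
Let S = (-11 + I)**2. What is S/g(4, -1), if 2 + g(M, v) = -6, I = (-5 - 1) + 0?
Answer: -289/8 ≈ -36.125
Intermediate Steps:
I = -6 (I = -6 + 0 = -6)
g(M, v) = -8 (g(M, v) = -2 - 6 = -8)
S = 289 (S = (-11 - 6)**2 = (-17)**2 = 289)
S/g(4, -1) = 289/(-8) = 289*(-1/8) = -289/8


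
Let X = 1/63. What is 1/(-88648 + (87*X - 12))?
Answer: -21/1861831 ≈ -1.1279e-5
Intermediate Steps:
X = 1/63 ≈ 0.015873
1/(-88648 + (87*X - 12)) = 1/(-88648 + (87*(1/63) - 12)) = 1/(-88648 + (29/21 - 12)) = 1/(-88648 - 223/21) = 1/(-1861831/21) = -21/1861831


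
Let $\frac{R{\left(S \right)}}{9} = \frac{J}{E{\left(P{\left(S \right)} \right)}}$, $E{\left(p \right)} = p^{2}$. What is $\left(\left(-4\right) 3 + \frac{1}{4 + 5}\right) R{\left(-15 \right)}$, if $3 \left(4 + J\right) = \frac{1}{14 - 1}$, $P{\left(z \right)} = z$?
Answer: $\frac{3317}{1755} \approx 1.89$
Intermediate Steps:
$J = - \frac{155}{39}$ ($J = -4 + \frac{1}{3 \left(14 - 1\right)} = -4 + \frac{1}{3 \cdot 13} = -4 + \frac{1}{3} \cdot \frac{1}{13} = -4 + \frac{1}{39} = - \frac{155}{39} \approx -3.9744$)
$R{\left(S \right)} = - \frac{465}{13 S^{2}}$ ($R{\left(S \right)} = 9 \left(- \frac{155}{39 S^{2}}\right) = - \frac{465}{13 S^{2}}$)
$\left(\left(-4\right) 3 + \frac{1}{4 + 5}\right) R{\left(-15 \right)} = \left(\left(-4\right) 3 + \frac{1}{4 + 5}\right) \left(- \frac{465}{13 \cdot 225}\right) = \left(-12 + \frac{1}{9}\right) \left(\left(- \frac{465}{13}\right) \frac{1}{225}\right) = \left(-12 + \frac{1}{9}\right) \left(- \frac{31}{195}\right) = \left(- \frac{107}{9}\right) \left(- \frac{31}{195}\right) = \frac{3317}{1755}$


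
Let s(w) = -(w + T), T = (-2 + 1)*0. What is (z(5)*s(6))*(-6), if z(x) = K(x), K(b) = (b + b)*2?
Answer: 720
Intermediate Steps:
T = 0 (T = -1*0 = 0)
K(b) = 4*b (K(b) = (2*b)*2 = 4*b)
s(w) = -w (s(w) = -(w + 0) = -w)
z(x) = 4*x
(z(5)*s(6))*(-6) = ((4*5)*(-1*6))*(-6) = (20*(-6))*(-6) = -120*(-6) = 720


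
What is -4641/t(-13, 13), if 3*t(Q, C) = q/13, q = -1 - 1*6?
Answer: 25857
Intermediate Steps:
q = -7 (q = -1 - 6 = -7)
t(Q, C) = -7/39 (t(Q, C) = (-7/13)/3 = (-7*1/13)/3 = (1/3)*(-7/13) = -7/39)
-4641/t(-13, 13) = -4641/(-7/39) = -4641*(-39)/7 = -221*(-117) = 25857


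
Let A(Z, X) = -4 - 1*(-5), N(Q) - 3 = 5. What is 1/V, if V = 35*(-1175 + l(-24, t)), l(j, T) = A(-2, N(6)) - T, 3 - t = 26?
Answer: -1/40285 ≈ -2.4823e-5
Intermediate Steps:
t = -23 (t = 3 - 1*26 = 3 - 26 = -23)
N(Q) = 8 (N(Q) = 3 + 5 = 8)
A(Z, X) = 1 (A(Z, X) = -4 + 5 = 1)
l(j, T) = 1 - T
V = -40285 (V = 35*(-1175 + (1 - 1*(-23))) = 35*(-1175 + (1 + 23)) = 35*(-1175 + 24) = 35*(-1151) = -40285)
1/V = 1/(-40285) = -1/40285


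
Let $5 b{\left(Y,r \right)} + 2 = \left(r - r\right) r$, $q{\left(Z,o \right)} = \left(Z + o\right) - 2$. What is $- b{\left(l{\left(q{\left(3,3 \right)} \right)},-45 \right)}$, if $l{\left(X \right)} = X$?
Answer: $\frac{2}{5} \approx 0.4$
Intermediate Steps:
$q{\left(Z,o \right)} = -2 + Z + o$
$b{\left(Y,r \right)} = - \frac{2}{5}$ ($b{\left(Y,r \right)} = - \frac{2}{5} + \frac{\left(r - r\right) r}{5} = - \frac{2}{5} + \frac{0 r}{5} = - \frac{2}{5} + \frac{1}{5} \cdot 0 = - \frac{2}{5} + 0 = - \frac{2}{5}$)
$- b{\left(l{\left(q{\left(3,3 \right)} \right)},-45 \right)} = \left(-1\right) \left(- \frac{2}{5}\right) = \frac{2}{5}$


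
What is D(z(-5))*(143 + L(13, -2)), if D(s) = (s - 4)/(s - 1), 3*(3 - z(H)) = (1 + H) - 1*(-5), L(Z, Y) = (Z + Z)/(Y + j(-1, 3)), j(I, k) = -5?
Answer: -780/7 ≈ -111.43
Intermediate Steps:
L(Z, Y) = 2*Z/(-5 + Y) (L(Z, Y) = (Z + Z)/(Y - 5) = (2*Z)/(-5 + Y) = 2*Z/(-5 + Y))
z(H) = 1 - H/3 (z(H) = 3 - ((1 + H) - 1*(-5))/3 = 3 - ((1 + H) + 5)/3 = 3 - (6 + H)/3 = 3 + (-2 - H/3) = 1 - H/3)
D(s) = (-4 + s)/(-1 + s)
D(z(-5))*(143 + L(13, -2)) = ((-4 + (1 - ⅓*(-5)))/(-1 + (1 - ⅓*(-5))))*(143 + 2*13/(-5 - 2)) = ((-4 + (1 + 5/3))/(-1 + (1 + 5/3)))*(143 + 2*13/(-7)) = ((-4 + 8/3)/(-1 + 8/3))*(143 + 2*13*(-⅐)) = (-4/3/(5/3))*(143 - 26/7) = ((⅗)*(-4/3))*(975/7) = -⅘*975/7 = -780/7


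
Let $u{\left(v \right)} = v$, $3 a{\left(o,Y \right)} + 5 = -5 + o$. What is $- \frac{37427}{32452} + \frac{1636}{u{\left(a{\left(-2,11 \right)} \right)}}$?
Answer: $- \frac{13310295}{32452} \approx -410.15$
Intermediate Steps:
$a{\left(o,Y \right)} = - \frac{10}{3} + \frac{o}{3}$ ($a{\left(o,Y \right)} = - \frac{5}{3} + \frac{-5 + o}{3} = - \frac{5}{3} + \left(- \frac{5}{3} + \frac{o}{3}\right) = - \frac{10}{3} + \frac{o}{3}$)
$- \frac{37427}{32452} + \frac{1636}{u{\left(a{\left(-2,11 \right)} \right)}} = - \frac{37427}{32452} + \frac{1636}{- \frac{10}{3} + \frac{1}{3} \left(-2\right)} = \left(-37427\right) \frac{1}{32452} + \frac{1636}{- \frac{10}{3} - \frac{2}{3}} = - \frac{37427}{32452} + \frac{1636}{-4} = - \frac{37427}{32452} + 1636 \left(- \frac{1}{4}\right) = - \frac{37427}{32452} - 409 = - \frac{13310295}{32452}$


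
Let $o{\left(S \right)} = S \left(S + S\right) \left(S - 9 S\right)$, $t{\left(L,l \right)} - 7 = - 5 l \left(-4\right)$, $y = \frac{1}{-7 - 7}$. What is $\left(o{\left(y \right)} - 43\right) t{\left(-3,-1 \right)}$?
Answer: $\frac{191711}{343} \approx 558.92$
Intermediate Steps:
$y = - \frac{1}{14}$ ($y = \frac{1}{-14} = - \frac{1}{14} \approx -0.071429$)
$t{\left(L,l \right)} = 7 + 20 l$ ($t{\left(L,l \right)} = 7 + - 5 l \left(-4\right) = 7 + 20 l$)
$o{\left(S \right)} = - 16 S^{3}$ ($o{\left(S \right)} = S 2 S \left(- 8 S\right) = 2 S^{2} \left(- 8 S\right) = - 16 S^{3}$)
$\left(o{\left(y \right)} - 43\right) t{\left(-3,-1 \right)} = \left(- 16 \left(- \frac{1}{14}\right)^{3} - 43\right) \left(7 + 20 \left(-1\right)\right) = \left(\left(-16\right) \left(- \frac{1}{2744}\right) - 43\right) \left(7 - 20\right) = \left(\frac{2}{343} - 43\right) \left(-13\right) = \left(- \frac{14747}{343}\right) \left(-13\right) = \frac{191711}{343}$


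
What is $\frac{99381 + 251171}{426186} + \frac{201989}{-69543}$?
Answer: $- \frac{380903989}{182952179} \approx -2.082$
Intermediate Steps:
$\frac{99381 + 251171}{426186} + \frac{201989}{-69543} = 350552 \cdot \frac{1}{426186} + 201989 \left(- \frac{1}{69543}\right) = \frac{175276}{213093} - \frac{201989}{69543} = - \frac{380903989}{182952179}$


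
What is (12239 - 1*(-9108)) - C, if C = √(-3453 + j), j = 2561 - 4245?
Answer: 21347 - I*√5137 ≈ 21347.0 - 71.673*I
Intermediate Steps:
j = -1684
C = I*√5137 (C = √(-3453 - 1684) = √(-5137) = I*√5137 ≈ 71.673*I)
(12239 - 1*(-9108)) - C = (12239 - 1*(-9108)) - I*√5137 = (12239 + 9108) - I*√5137 = 21347 - I*√5137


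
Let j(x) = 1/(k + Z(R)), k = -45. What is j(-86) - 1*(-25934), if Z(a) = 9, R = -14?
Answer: 933623/36 ≈ 25934.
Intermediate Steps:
j(x) = -1/36 (j(x) = 1/(-45 + 9) = 1/(-36) = -1/36)
j(-86) - 1*(-25934) = -1/36 - 1*(-25934) = -1/36 + 25934 = 933623/36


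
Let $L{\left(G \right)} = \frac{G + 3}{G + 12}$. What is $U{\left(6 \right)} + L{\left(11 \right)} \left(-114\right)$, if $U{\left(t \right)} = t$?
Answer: $- \frac{1458}{23} \approx -63.391$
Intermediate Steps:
$L{\left(G \right)} = \frac{3 + G}{12 + G}$
$U{\left(6 \right)} + L{\left(11 \right)} \left(-114\right) = 6 + \frac{3 + 11}{12 + 11} \left(-114\right) = 6 + \frac{1}{23} \cdot 14 \left(-114\right) = 6 + \frac{14}{23} \left(-114\right) = 6 - \frac{1596}{23} = - \frac{1458}{23}$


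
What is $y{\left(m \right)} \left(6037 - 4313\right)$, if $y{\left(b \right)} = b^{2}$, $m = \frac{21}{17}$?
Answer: $\frac{760284}{289} \approx 2630.7$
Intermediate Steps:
$m = \frac{21}{17}$ ($m = 21 \cdot \frac{1}{17} = \frac{21}{17} \approx 1.2353$)
$y{\left(m \right)} \left(6037 - 4313\right) = \left(\frac{21}{17}\right)^{2} \left(6037 - 4313\right) = \frac{441 \left(6037 - 4313\right)}{289} = \frac{441}{289} \cdot 1724 = \frac{760284}{289}$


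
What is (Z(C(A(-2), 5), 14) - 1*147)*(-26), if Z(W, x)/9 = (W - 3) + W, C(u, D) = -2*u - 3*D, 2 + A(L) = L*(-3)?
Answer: 15288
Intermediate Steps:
A(L) = -2 - 3*L (A(L) = -2 + L*(-3) = -2 - 3*L)
C(u, D) = -3*D - 2*u
Z(W, x) = -27 + 18*W (Z(W, x) = 9*((W - 3) + W) = 9*((-3 + W) + W) = 9*(-3 + 2*W) = -27 + 18*W)
(Z(C(A(-2), 5), 14) - 1*147)*(-26) = ((-27 + 18*(-3*5 - 2*(-2 - 3*(-2)))) - 1*147)*(-26) = ((-27 + 18*(-15 - 2*(-2 + 6))) - 147)*(-26) = ((-27 + 18*(-15 - 2*4)) - 147)*(-26) = ((-27 + 18*(-15 - 8)) - 147)*(-26) = ((-27 + 18*(-23)) - 147)*(-26) = ((-27 - 414) - 147)*(-26) = (-441 - 147)*(-26) = -588*(-26) = 15288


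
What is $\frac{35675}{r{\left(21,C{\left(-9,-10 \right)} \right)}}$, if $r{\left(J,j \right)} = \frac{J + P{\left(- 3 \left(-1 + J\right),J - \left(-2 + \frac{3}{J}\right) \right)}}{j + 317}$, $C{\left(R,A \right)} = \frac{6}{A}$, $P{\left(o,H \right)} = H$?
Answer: $\frac{79012990}{307} \approx 2.5737 \cdot 10^{5}$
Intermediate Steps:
$r{\left(J,j \right)} = \frac{2 - \frac{3}{J} + 2 J}{317 + j}$ ($r{\left(J,j \right)} = \frac{J - \left(-2 - J + \frac{3}{J}\right)}{j + 317} = \frac{J - \left(-2 - J + \frac{3}{J}\right)}{317 + j} = \frac{J + \left(J + \left(2 - \frac{3}{J}\right)\right)}{317 + j} = \frac{J + \left(2 + J - \frac{3}{J}\right)}{317 + j} = \frac{2 - \frac{3}{J} + 2 J}{317 + j}$)
$\frac{35675}{r{\left(21,C{\left(-9,-10 \right)} \right)}} = \frac{35675}{\frac{1}{21} \frac{1}{317 + \frac{6}{-10}} \left(-3 + 21^{2} + 21 \left(2 + 21\right)\right)} = \frac{35675}{\frac{1}{21} \frac{1}{317 + 6 \left(- \frac{1}{10}\right)} \left(-3 + 441 + 21 \cdot 23\right)} = \frac{35675}{\frac{1}{21} \frac{1}{317 - \frac{3}{5}} \left(-3 + 441 + 483\right)} = \frac{35675}{\frac{1}{21} \frac{1}{\frac{1582}{5}} \cdot 921} = \frac{35675}{\frac{1}{21} \cdot \frac{5}{1582} \cdot 921} = \frac{35675}{\frac{1535}{11074}} = 35675 \cdot \frac{11074}{1535} = \frac{79012990}{307}$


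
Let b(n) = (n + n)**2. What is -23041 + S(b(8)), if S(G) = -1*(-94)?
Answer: -22947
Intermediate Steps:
b(n) = 4*n**2 (b(n) = (2*n)**2 = 4*n**2)
S(G) = 94
-23041 + S(b(8)) = -23041 + 94 = -22947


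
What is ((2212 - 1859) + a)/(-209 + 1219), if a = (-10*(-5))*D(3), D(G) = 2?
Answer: 453/1010 ≈ 0.44851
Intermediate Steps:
a = 100 (a = -10*(-5)*2 = 50*2 = 100)
((2212 - 1859) + a)/(-209 + 1219) = ((2212 - 1859) + 100)/(-209 + 1219) = (353 + 100)/1010 = 453*(1/1010) = 453/1010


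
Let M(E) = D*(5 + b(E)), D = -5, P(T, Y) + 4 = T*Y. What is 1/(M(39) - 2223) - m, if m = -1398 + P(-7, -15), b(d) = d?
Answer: 3168570/2443 ≈ 1297.0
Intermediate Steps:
P(T, Y) = -4 + T*Y
m = -1297 (m = -1398 + (-4 - 7*(-15)) = -1398 + (-4 + 105) = -1398 + 101 = -1297)
M(E) = -25 - 5*E (M(E) = -5*(5 + E) = -25 - 5*E)
1/(M(39) - 2223) - m = 1/((-25 - 5*39) - 2223) - 1*(-1297) = 1/((-25 - 195) - 2223) + 1297 = 1/(-220 - 2223) + 1297 = 1/(-2443) + 1297 = -1/2443 + 1297 = 3168570/2443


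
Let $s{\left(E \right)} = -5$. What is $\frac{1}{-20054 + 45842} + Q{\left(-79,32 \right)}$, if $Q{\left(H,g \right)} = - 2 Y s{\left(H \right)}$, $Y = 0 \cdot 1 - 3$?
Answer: $- \frac{773639}{25788} \approx -30.0$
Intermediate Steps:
$Y = -3$ ($Y = 0 - 3 = -3$)
$Q{\left(H,g \right)} = -30$ ($Q{\left(H,g \right)} = \left(-2\right) \left(-3\right) \left(-5\right) = 6 \left(-5\right) = -30$)
$\frac{1}{-20054 + 45842} + Q{\left(-79,32 \right)} = \frac{1}{-20054 + 45842} - 30 = \frac{1}{25788} - 30 = - \frac{773639}{25788}$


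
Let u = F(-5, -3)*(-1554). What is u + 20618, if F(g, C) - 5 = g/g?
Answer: 11294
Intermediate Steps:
F(g, C) = 6 (F(g, C) = 5 + g/g = 5 + 1 = 6)
u = -9324 (u = 6*(-1554) = -9324)
u + 20618 = -9324 + 20618 = 11294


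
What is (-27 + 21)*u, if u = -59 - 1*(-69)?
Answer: -60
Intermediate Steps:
u = 10 (u = -59 + 69 = 10)
(-27 + 21)*u = (-27 + 21)*10 = -6*10 = -60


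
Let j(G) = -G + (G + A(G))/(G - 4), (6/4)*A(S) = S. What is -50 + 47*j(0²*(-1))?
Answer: -50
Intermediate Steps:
A(S) = 2*S/3
j(G) = -G + 5*G/(3*(-4 + G)) (j(G) = -G + (G + 2*G/3)/(G - 4) = -G + (5*G/3)/(-4 + G) = -G + 5*G/(3*(-4 + G)))
-50 + 47*j(0²*(-1)) = -50 + 47*((0²*(-1))*(17 - 3*0²*(-1))/(3*(-4 + 0²*(-1)))) = -50 + 47*((0*(-1))*(17 - 0*(-1))/(3*(-4 + 0*(-1)))) = -50 + 47*((⅓)*0*(17 - 3*0)/(-4 + 0)) = -50 + 47*((⅓)*0*(17 + 0)/(-4)) = -50 + 47*((⅓)*0*(-¼)*17) = -50 + 47*0 = -50 + 0 = -50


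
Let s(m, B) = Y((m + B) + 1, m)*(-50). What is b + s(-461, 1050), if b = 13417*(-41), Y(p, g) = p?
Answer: -579597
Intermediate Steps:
s(m, B) = -50 - 50*B - 50*m (s(m, B) = ((m + B) + 1)*(-50) = ((B + m) + 1)*(-50) = (1 + B + m)*(-50) = -50 - 50*B - 50*m)
b = -550097
b + s(-461, 1050) = -550097 + (-50 - 50*1050 - 50*(-461)) = -550097 + (-50 - 52500 + 23050) = -550097 - 29500 = -579597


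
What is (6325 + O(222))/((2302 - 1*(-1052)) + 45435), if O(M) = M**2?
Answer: 55609/48789 ≈ 1.1398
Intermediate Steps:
(6325 + O(222))/((2302 - 1*(-1052)) + 45435) = (6325 + 222**2)/((2302 - 1*(-1052)) + 45435) = (6325 + 49284)/((2302 + 1052) + 45435) = 55609/(3354 + 45435) = 55609/48789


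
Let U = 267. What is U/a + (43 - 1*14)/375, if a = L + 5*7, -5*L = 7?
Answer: 168499/21000 ≈ 8.0238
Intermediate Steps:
L = -7/5 (L = -1/5*7 = -7/5 ≈ -1.4000)
a = 168/5 (a = -7/5 + 5*7 = -7/5 + 35 = 168/5 ≈ 33.600)
U/a + (43 - 1*14)/375 = 267/(168/5) + (43 - 1*14)/375 = 267*(5/168) + (43 - 14)*(1/375) = 445/56 + 29*(1/375) = 445/56 + 29/375 = 168499/21000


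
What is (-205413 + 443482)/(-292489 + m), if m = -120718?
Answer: -238069/413207 ≈ -0.57615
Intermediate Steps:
(-205413 + 443482)/(-292489 + m) = (-205413 + 443482)/(-292489 - 120718) = 238069/(-413207) = 238069*(-1/413207) = -238069/413207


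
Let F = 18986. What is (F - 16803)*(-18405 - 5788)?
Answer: -52813319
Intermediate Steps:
(F - 16803)*(-18405 - 5788) = (18986 - 16803)*(-18405 - 5788) = 2183*(-24193) = -52813319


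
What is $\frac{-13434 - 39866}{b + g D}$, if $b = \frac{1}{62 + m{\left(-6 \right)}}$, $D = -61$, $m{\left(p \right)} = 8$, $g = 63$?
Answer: $\frac{287000}{20693} \approx 13.869$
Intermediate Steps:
$b = \frac{1}{70}$ ($b = \frac{1}{62 + 8} = \frac{1}{70} \approx 0.014286$)
$\frac{-13434 - 39866}{b + g D} = \frac{-13434 - 39866}{\frac{1}{70} + 63 \left(-61\right)} = - \frac{53300}{\frac{1}{70} - 3843} = - \frac{53300}{- \frac{269009}{70}} = \left(-53300\right) \left(- \frac{70}{269009}\right) = \frac{287000}{20693}$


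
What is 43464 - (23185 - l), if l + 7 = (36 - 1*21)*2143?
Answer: 52417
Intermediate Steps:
l = 32138 (l = -7 + (36 - 1*21)*2143 = -7 + (36 - 21)*2143 = -7 + 15*2143 = -7 + 32145 = 32138)
43464 - (23185 - l) = 43464 - (23185 - 1*32138) = 43464 - (23185 - 32138) = 43464 - 1*(-8953) = 43464 + 8953 = 52417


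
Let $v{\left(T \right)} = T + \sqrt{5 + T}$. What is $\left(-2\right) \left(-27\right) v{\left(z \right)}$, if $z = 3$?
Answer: $162 + 108 \sqrt{2} \approx 314.73$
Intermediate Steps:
$\left(-2\right) \left(-27\right) v{\left(z \right)} = \left(-2\right) \left(-27\right) \left(3 + \sqrt{5 + 3}\right) = 54 \left(3 + \sqrt{8}\right) = 54 \left(3 + 2 \sqrt{2}\right) = 162 + 108 \sqrt{2}$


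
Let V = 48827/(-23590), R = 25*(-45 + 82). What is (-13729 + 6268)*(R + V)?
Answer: -162440317503/23590 ≈ -6.8860e+6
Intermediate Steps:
R = 925 (R = 25*37 = 925)
V = -48827/23590 (V = 48827*(-1/23590) = -48827/23590 ≈ -2.0698)
(-13729 + 6268)*(R + V) = (-13729 + 6268)*(925 - 48827/23590) = -7461*21771923/23590 = -162440317503/23590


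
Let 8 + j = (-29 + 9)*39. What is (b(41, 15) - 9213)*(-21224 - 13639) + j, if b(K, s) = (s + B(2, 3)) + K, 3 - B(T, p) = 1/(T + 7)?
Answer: 957416963/3 ≈ 3.1914e+8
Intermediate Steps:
B(T, p) = 3 - 1/(7 + T) (B(T, p) = 3 - 1/(T + 7) = 3 - 1/(7 + T))
j = -788 (j = -8 + (-29 + 9)*39 = -8 - 20*39 = -8 - 780 = -788)
b(K, s) = 26/9 + K + s (b(K, s) = (s + (20 + 3*2)/(7 + 2)) + K = (s + (20 + 6)/9) + K = (s + (⅑)*26) + K = (s + 26/9) + K = (26/9 + s) + K = 26/9 + K + s)
(b(41, 15) - 9213)*(-21224 - 13639) + j = ((26/9 + 41 + 15) - 9213)*(-21224 - 13639) - 788 = (530/9 - 9213)*(-34863) - 788 = -82387/9*(-34863) - 788 = 957419327/3 - 788 = 957416963/3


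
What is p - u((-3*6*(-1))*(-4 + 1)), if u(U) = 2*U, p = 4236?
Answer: 4344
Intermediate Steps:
p - u((-3*6*(-1))*(-4 + 1)) = 4236 - 2*(-3*6*(-1))*(-4 + 1) = 4236 - 2*-18*(-1)*(-3) = 4236 - 2*18*(-3) = 4236 - 2*(-54) = 4236 - 1*(-108) = 4236 + 108 = 4344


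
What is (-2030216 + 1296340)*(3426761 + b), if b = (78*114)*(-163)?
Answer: -1451140716740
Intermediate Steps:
b = -1449396 (b = 8892*(-163) = -1449396)
(-2030216 + 1296340)*(3426761 + b) = (-2030216 + 1296340)*(3426761 - 1449396) = -733876*1977365 = -1451140716740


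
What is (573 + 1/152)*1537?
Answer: 133868089/152 ≈ 8.8071e+5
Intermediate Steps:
(573 + 1/152)*1537 = (87097/152)*1537 = 133868089/152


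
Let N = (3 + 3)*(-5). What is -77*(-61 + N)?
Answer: 7007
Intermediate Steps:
N = -30 (N = 6*(-5) = -30)
-77*(-61 + N) = -77*(-61 - 30) = -77*(-91) = 7007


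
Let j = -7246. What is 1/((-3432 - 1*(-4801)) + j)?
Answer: -1/5877 ≈ -0.00017015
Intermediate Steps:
1/((-3432 - 1*(-4801)) + j) = 1/((-3432 - 1*(-4801)) - 7246) = 1/((-3432 + 4801) - 7246) = 1/(1369 - 7246) = 1/(-5877) = -1/5877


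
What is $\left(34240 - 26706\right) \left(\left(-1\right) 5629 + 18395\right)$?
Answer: $96179044$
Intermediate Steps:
$\left(34240 - 26706\right) \left(\left(-1\right) 5629 + 18395\right) = 7534 \left(-5629 + 18395\right) = 7534 \cdot 12766 = 96179044$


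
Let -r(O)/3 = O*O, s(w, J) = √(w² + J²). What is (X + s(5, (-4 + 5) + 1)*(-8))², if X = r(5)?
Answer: 7481 + 1200*√29 ≈ 13943.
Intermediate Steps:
s(w, J) = √(J² + w²)
r(O) = -3*O² (r(O) = -3*O*O = -3*O²)
X = -75 (X = -3*5² = -3*25 = -75)
(X + s(5, (-4 + 5) + 1)*(-8))² = (-75 + √(((-4 + 5) + 1)² + 5²)*(-8))² = (-75 + √((1 + 1)² + 25)*(-8))² = (-75 + √(2² + 25)*(-8))² = (-75 + √(4 + 25)*(-8))² = (-75 + √29*(-8))² = (-75 - 8*√29)²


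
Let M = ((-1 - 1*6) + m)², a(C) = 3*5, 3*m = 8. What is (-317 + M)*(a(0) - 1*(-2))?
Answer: -45628/9 ≈ -5069.8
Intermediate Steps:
m = 8/3 (m = (⅓)*8 = 8/3 ≈ 2.6667)
a(C) = 15
M = 169/9 (M = ((-1 - 1*6) + 8/3)² = ((-1 - 6) + 8/3)² = (-7 + 8/3)² = (-13/3)² = 169/9 ≈ 18.778)
(-317 + M)*(a(0) - 1*(-2)) = (-317 + 169/9)*(15 - 1*(-2)) = -2684*(15 + 2)/9 = -2684/9*17 = -45628/9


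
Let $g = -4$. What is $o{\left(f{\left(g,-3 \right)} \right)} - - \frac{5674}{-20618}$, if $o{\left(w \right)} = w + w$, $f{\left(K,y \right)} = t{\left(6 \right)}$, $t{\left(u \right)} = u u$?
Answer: $\frac{739411}{10309} \approx 71.725$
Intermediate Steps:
$t{\left(u \right)} = u^{2}$
$f{\left(K,y \right)} = 36$ ($f{\left(K,y \right)} = 6^{2} = 36$)
$o{\left(w \right)} = 2 w$
$o{\left(f{\left(g,-3 \right)} \right)} - - \frac{5674}{-20618} = 2 \cdot 36 - - \frac{5674}{-20618} = 72 - \left(-5674\right) \left(- \frac{1}{20618}\right) = 72 - \frac{2837}{10309} = \frac{739411}{10309}$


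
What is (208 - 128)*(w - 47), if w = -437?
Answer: -38720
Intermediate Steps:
(208 - 128)*(w - 47) = (208 - 128)*(-437 - 47) = 80*(-484) = -38720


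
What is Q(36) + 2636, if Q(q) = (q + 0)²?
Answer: 3932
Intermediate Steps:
Q(q) = q²
Q(36) + 2636 = 36² + 2636 = 1296 + 2636 = 3932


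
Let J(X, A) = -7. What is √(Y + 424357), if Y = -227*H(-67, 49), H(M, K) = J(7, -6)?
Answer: √425946 ≈ 652.65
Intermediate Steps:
H(M, K) = -7
Y = 1589 (Y = -227*(-7) = 1589)
√(Y + 424357) = √(1589 + 424357) = √425946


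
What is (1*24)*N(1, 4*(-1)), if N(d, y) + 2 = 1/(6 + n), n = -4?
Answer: -36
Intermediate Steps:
N(d, y) = -3/2 (N(d, y) = -2 + 1/(6 - 4) = -2 + 1/2 = -3/2)
(1*24)*N(1, 4*(-1)) = (1*24)*(-3/2) = 24*(-3/2) = -36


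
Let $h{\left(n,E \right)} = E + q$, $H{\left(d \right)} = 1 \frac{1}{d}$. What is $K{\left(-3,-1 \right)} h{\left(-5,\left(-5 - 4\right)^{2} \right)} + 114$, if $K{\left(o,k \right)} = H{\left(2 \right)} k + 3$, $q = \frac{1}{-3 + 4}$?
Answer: $319$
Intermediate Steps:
$H{\left(d \right)} = \frac{1}{d}$
$q = 1$ ($q = 1^{-1} = 1$)
$K{\left(o,k \right)} = 3 + \frac{k}{2}$ ($K{\left(o,k \right)} = \frac{k}{2} + 3 = 3 + \frac{k}{2}$)
$h{\left(n,E \right)} = 1 + E$ ($h{\left(n,E \right)} = E + 1 = 1 + E$)
$K{\left(-3,-1 \right)} h{\left(-5,\left(-5 - 4\right)^{2} \right)} + 114 = \left(3 + \frac{1}{2} \left(-1\right)\right) \left(1 + \left(-5 - 4\right)^{2}\right) + 114 = \left(3 - \frac{1}{2}\right) \left(1 + \left(-9\right)^{2}\right) + 114 = \frac{5 \left(1 + 81\right)}{2} + 114 = \frac{5}{2} \cdot 82 + 114 = 205 + 114 = 319$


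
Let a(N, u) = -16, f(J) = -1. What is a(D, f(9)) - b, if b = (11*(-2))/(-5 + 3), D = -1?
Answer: -27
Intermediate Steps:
b = 11 (b = -22/(-2) = -22*(-½) = 11)
a(D, f(9)) - b = -16 - 1*11 = -16 - 11 = -27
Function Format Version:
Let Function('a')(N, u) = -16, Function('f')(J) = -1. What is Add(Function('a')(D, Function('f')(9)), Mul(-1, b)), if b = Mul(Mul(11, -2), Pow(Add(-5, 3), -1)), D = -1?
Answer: -27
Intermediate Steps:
b = 11 (b = Mul(-22, Pow(-2, -1)) = Mul(-22, Rational(-1, 2)) = 11)
Add(Function('a')(D, Function('f')(9)), Mul(-1, b)) = Add(-16, Mul(-1, 11)) = Add(-16, -11) = -27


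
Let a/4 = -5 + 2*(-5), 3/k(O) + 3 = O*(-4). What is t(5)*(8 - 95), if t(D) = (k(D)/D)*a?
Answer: -3132/23 ≈ -136.17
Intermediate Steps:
k(O) = 3/(-3 - 4*O) (k(O) = 3/(-3 + O*(-4)) = 3/(-3 - 4*O))
a = -60 (a = 4*(-5 + 2*(-5)) = 4*(-5 - 10) = 4*(-15) = -60)
t(D) = 180/(D*(3 + 4*D)) (t(D) = ((-3/(3 + 4*D))/D)*(-60) = -3/(D*(3 + 4*D))*(-60) = 180/(D*(3 + 4*D)))
t(5)*(8 - 95) = (180/(5*(3 + 4*5)))*(8 - 95) = (180*(⅕)/(3 + 20))*(-87) = (180*(⅕)/23)*(-87) = (180*(⅕)*(1/23))*(-87) = (36/23)*(-87) = -3132/23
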